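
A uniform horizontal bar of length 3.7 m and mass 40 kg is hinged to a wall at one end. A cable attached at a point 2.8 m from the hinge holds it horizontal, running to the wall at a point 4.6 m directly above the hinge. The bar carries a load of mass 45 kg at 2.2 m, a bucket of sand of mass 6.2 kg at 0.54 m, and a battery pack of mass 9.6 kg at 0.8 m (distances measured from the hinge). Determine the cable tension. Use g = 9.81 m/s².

T ≈ 755 N

Choose the hinge as the axis so the unknown hinge reaction has zero arm there.
Beam weight: 40 × 9.81 = 392.4 N down at 1.85 m → arm 1.85 m, τ = 392.4 × 1.85 = 725.9 N·m clockwise.
Load: 45 × 9.81 = 441.5 N down at 2.2 m → arm 2.2 m, τ = 441.5 × 2.2 = 971.3 N·m clockwise.
Bucket of sand: 6.2 × 9.81 = 60.82 N down at 0.54 m → arm 0.54 m, τ = 60.82 × 0.54 = 32.84 N·m clockwise.
Battery pack: 9.6 × 9.81 = 94.18 N down at 0.8 m → arm 0.8 m, τ = 94.18 × 0.8 = 75.34 N·m clockwise.
Total clockwise load moment = 1805 N·m.
The cable tension T acts at 2.8 m; only its component perpendicular to the bar, T sinθ, produces torque. sinθ = h/√(h²+d²) = 4.6/√(4.6²+2.8²) = 0.8542.
For rotational equilibrium, T × 2.8 × 0.8542 = 1805, so T = 1805 / 2.392 = 755 N.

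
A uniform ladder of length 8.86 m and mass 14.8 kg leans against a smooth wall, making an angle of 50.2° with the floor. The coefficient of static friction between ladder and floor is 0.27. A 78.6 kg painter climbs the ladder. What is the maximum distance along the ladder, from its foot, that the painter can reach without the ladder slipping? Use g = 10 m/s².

d ≈ 2.58 m

Choose the foot of the ladder as the axis so the floor normal and friction both act there and drop out.
Ladder weight 14.8×10 = 148 N acts at 4.43 m along the ladder; its horizontal arm is 4.43·cos50.2° = 2.836 m → τ = 419.7 N·m clockwise.
Painter weight 78.6×10 = 786 N at distance d → arm d·cos50.2° → τ = 786·d·0.6401 clockwise.
Wall normal N at the top has arm L sinθ = 6.807 m counterclockwise, so Στ = 0 gives N·6.807 = 419.7 + 503.1·d.
ΣFy = 0 ⇒ N_floor = 934 N, so the maximum friction is μ_s·N_floor = 0.27×934 = 252.2 N. ΣFx = 0 ⇒ N_wall = f, so at the slipping point N = 252.2 N.
Substituting: 252.2×6.807 = 419.7 + 503.1·d ⇒ d = (1717 − 419.7) / 503.1 = 2.58 m.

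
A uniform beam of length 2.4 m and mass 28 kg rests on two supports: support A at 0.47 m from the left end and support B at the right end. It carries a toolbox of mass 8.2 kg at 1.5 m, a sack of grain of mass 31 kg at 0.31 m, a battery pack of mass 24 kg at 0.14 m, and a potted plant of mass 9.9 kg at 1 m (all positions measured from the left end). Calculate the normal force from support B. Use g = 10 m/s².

R_B ≈ 110 N

Choose support A as the axis so its reaction then has zero moment arm.
Beam weight: 28 × 10 = 280 N down at 1.2 m → arm 0.73 m, τ = 280 × 0.73 = 204.4 N·m clockwise.
Toolbox: 8.2 × 10 = 82 N down at 1.5 m → arm 1.03 m, τ = 82 × 1.03 = 84.46 N·m clockwise.
Sack of grain: 31 × 10 = 310 N down at 0.31 m → arm 0.16 m, τ = 310 × 0.16 = 49.6 N·m counterclockwise.
Battery pack: 24 × 10 = 240 N down at 0.14 m → arm 0.33 m, τ = 240 × 0.33 = 79.2 N·m counterclockwise.
Potted plant: 9.9 × 10 = 99 N down at 1 m → arm 0.53 m, τ = 99 × 0.53 = 52.47 N·m clockwise.
Net load moment about support A = 212.5 N·m clockwise.
Reaction R at support B is upward at 2.4 m, arm 1.93 m → moment R × 1.93 counterclockwise.
Balancing moments: R × 1.93 = 212.5, giving R = 110 N.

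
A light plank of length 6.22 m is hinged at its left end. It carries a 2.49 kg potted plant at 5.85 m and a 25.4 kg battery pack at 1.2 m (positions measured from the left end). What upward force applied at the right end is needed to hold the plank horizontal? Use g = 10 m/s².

Choose the left end as the axis so the unknown pivot reaction has zero arm there.
Potted plant: 2.49 × 10 = 24.9 N down at 5.85 m → arm 5.85 m, τ = 24.9 × 5.85 = 145.7 N·m clockwise.
Battery pack: 25.4 × 10 = 254 N down at 1.2 m → arm 1.2 m, τ = 254 × 1.2 = 304.8 N·m clockwise.
Net moment of the loads = 450.5 N·m clockwise.
The upward force F acts at the right end, arm 6.22 m, giving F × 6.22 counterclockwise.
Setting net torque to zero: F × 6.22 = 450.5 → F = 450.5 / 6.22 = 72.4 N.

F ≈ 72.4 N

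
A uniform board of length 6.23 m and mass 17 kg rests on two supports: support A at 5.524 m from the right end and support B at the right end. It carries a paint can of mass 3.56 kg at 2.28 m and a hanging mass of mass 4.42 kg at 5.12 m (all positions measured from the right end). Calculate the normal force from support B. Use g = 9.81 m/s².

Taking torques about support A:
Beam weight: 17 × 9.81 = 166.8 N down at 3.115 m → arm 2.409 m, τ = 166.8 × 2.409 = 401.8 N·m clockwise.
Paint can: 3.56 × 9.81 = 34.92 N down at 2.28 m → arm 3.244 m, τ = 34.92 × 3.244 = 113.3 N·m clockwise.
Hanging mass: 4.42 × 9.81 = 43.36 N down at 5.12 m → arm 0.404 m, τ = 43.36 × 0.404 = 17.52 N·m clockwise.
Net load moment about support A = 532.6 N·m clockwise.
Reaction R at support B is upward at 0 m, arm 5.524 m → moment R × 5.524 counterclockwise.
Στ = 0 ⇒ R × 5.524 = 532.6 ⇒ R = 96.4 N.

R_B ≈ 96.4 N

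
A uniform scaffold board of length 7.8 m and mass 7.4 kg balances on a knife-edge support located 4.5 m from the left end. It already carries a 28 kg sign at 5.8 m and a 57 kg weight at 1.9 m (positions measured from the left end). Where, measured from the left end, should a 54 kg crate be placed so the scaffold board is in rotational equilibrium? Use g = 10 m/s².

x ≈ 6.65 m from the left end

Sum moments about the knife-edge support (at 4.5 m from the left end) (the support reaction has zero arm there).
Beam weight: 7.4 × 10 = 74 N down at 3.9 m → arm 0.6 m, τ = 74 × 0.6 = 44.4 N·m counterclockwise.
Sign: 28 × 10 = 280 N down at 5.8 m → arm 1.3 m, τ = 280 × 1.3 = 364 N·m clockwise.
Weight: 57 × 10 = 570 N down at 1.9 m → arm 2.6 m, τ = 570 × 2.6 = 1482 N·m counterclockwise.
Net moment of existing loads = 1162 N·m counterclockwise.
The crate weighs 54 × 10 = 540 N and must supply an equal clockwise moment, so its lever arm about the knife-edge support is 1162 / 540 = 2.15 m.
That puts it at 4.5 + 2.15 = 6.65 m from the left end.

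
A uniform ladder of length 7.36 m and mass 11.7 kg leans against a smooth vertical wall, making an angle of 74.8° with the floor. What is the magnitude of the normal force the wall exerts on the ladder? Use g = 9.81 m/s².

Choose the foot of the ladder as the axis so the floor normal and friction both act there and drop out.
Ladder weight 11.7×9.81 = 114.8 N acts at 3.68 m along the ladder; its horizontal arm is 3.68·cos74.8° = 0.9649 m → τ = 110.8 N·m clockwise.
Wall normal N acts horizontally at the top; its moment arm is the height L sinθ = 7.36·sin74.8° = 7.103 m, counterclockwise.
For rotational equilibrium, N × 7.103 = 110.8, so N = 15.6 N.

N_wall ≈ 15.6 N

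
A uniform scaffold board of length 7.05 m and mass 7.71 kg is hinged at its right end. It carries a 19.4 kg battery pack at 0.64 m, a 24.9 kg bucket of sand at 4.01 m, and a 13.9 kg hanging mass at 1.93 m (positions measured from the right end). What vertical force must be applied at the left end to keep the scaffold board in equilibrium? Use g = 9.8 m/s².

Choose the right end as the axis so the unknown pivot reaction has zero arm there.
Beam weight: 7.71 × 9.8 = 75.56 N down at 3.525 m → arm 3.525 m, τ = 75.56 × 3.525 = 266.3 N·m counterclockwise.
Battery pack: 19.4 × 9.8 = 190.1 N down at 0.64 m → arm 0.64 m, τ = 190.1 × 0.64 = 121.7 N·m counterclockwise.
Bucket of sand: 24.9 × 9.8 = 244 N down at 4.01 m → arm 4.01 m, τ = 244 × 4.01 = 978.4 N·m counterclockwise.
Hanging mass: 13.9 × 9.8 = 136.2 N down at 1.93 m → arm 1.93 m, τ = 136.2 × 1.93 = 262.9 N·m counterclockwise.
Net moment of the loads = 1629 N·m counterclockwise.
The upward force F acts at the left end, arm 7.05 m, giving F × 7.05 clockwise.
For rotational equilibrium, F × 7.05 = 1629, so F = 1629 / 7.05 = 231 N.

F ≈ 231 N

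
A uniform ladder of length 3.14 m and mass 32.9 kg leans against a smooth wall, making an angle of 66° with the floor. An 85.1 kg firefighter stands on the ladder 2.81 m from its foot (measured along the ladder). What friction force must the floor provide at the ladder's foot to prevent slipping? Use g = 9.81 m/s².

f ≈ 404 N

Taking torques about the foot of the ladder:
Ladder weight 32.9×9.81 = 322.7 N acts at 1.57 m along the ladder; its horizontal arm is 1.57·cos66° = 0.6386 m → τ = 206.1 N·m clockwise.
Firefighter: 85.1×9.81 = 834.8 N at 2.81 m → arm 1.143 m → τ = 954.2 N·m clockwise.
Wall normal N acts horizontally at the top; its moment arm is the height L sinθ = 3.14·sin66° = 2.869 m, counterclockwise.
For rotational equilibrium, N × 2.869 = 1160, so N = 404 N.
ΣFx = 0: friction at the foot balances the wall's push, so f = N_wall = 404 N.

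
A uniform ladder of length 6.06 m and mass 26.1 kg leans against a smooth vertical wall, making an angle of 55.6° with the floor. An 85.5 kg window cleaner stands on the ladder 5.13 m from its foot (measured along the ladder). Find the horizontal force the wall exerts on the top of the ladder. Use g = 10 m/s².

Sum moments about the foot of the ladder (the floor normal and friction both act there and drop out).
Ladder weight 26.1×10 = 261 N acts at 3.03 m along the ladder; its horizontal arm is 3.03·cos55.6° = 1.712 m → τ = 446.8 N·m clockwise.
Window cleaner: 85.5×10 = 855 N at 5.13 m → arm 2.898 m → τ = 2478 N·m clockwise.
Wall normal N acts horizontally at the top; its moment arm is the height L sinθ = 6.06·sin55.6° = 5 m, counterclockwise.
For rotational equilibrium, N × 5 = 2925, so N = 585 N.

N_wall ≈ 585 N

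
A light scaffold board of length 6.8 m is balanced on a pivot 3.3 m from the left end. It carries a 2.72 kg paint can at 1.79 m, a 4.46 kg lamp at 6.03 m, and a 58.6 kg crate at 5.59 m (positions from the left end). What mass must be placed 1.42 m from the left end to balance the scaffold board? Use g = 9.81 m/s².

About the pivot (at 3.3 m from the left end):
Paint can: 2.72 × 9.81 = 26.68 N down at 1.79 m → arm 1.51 m, τ = 26.68 × 1.51 = 40.29 N·m counterclockwise.
Lamp: 4.46 × 9.81 = 43.75 N down at 6.03 m → arm 2.73 m, τ = 43.75 × 2.73 = 119.4 N·m clockwise.
Crate: 58.6 × 9.81 = 574.9 N down at 5.59 m → arm 2.29 m, τ = 574.9 × 2.29 = 1317 N·m clockwise.
Net moment of known loads = 1396 N·m clockwise.
An unknown mass m at 1.42 m has arm 1.88 m; its moment is m·g·1.88 counterclockwise.
For rotational equilibrium, m × 9.81 × 1.88 = 1396, so m = 1396 / (9.81 × 1.88) = 75.7 kg.

m ≈ 75.7 kg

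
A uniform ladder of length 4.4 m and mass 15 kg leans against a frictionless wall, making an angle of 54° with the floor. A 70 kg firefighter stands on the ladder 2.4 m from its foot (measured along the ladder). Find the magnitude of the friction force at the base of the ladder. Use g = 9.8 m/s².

Choose the foot of the ladder as the axis so the floor normal and friction both act there and drop out.
Ladder weight 15×9.8 = 147 N acts at 2.2 m along the ladder; its horizontal arm is 2.2·cos54° = 1.293 m → τ = 190.1 N·m clockwise.
Firefighter: 70×9.8 = 686 N at 2.4 m → arm 1.411 m → τ = 967.9 N·m clockwise.
Wall normal N acts horizontally at the top; its moment arm is the height L sinθ = 4.4·sin54° = 3.56 m, counterclockwise.
Στ = 0 ⇒ N × 3.56 = 1158 ⇒ N = 325 N.
ΣFx = 0: friction at the foot balances the wall's push, so f = N_wall = 325 N.

f ≈ 325 N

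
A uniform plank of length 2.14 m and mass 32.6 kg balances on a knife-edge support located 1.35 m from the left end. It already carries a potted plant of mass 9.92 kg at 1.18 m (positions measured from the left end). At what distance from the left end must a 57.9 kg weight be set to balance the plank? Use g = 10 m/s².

Sum moments about the knife-edge support (at 1.35 m from the left end) (the support reaction has zero arm there).
Beam weight: 32.6 × 10 = 326 N down at 1.07 m → arm 0.28 m, τ = 326 × 0.28 = 91.28 N·m counterclockwise.
Potted plant: 9.92 × 10 = 99.2 N down at 1.18 m → arm 0.17 m, τ = 99.2 × 0.17 = 16.86 N·m counterclockwise.
Net moment of existing loads = 108.1 N·m counterclockwise.
The weight weighs 57.9 × 10 = 579 N and must supply an equal clockwise moment, so its lever arm about the knife-edge support is 108.1 / 579 = 0.187 m.
That puts it at 1.35 + 0.187 = 1.54 m from the left end.

x ≈ 1.54 m from the left end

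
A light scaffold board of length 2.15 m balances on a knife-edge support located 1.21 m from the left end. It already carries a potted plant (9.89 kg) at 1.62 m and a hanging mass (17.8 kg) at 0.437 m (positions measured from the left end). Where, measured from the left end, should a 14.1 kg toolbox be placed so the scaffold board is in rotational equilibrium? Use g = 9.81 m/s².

Choose the knife-edge support (at 1.21 m from the left end) as the axis so the support reaction has zero arm there.
Potted plant: 9.89 × 9.81 = 97.02 N down at 1.62 m → arm 0.41 m, τ = 97.02 × 0.41 = 39.78 N·m clockwise.
Hanging mass: 17.8 × 9.81 = 174.6 N down at 0.437 m → arm 0.773 m, τ = 174.6 × 0.773 = 135 N·m counterclockwise.
Net moment of existing loads = 95.22 N·m counterclockwise.
The toolbox weighs 14.1 × 9.81 = 138.3 N and must supply an equal clockwise moment, so its lever arm about the knife-edge support is 95.22 / 138.3 = 0.689 m.
That puts it at 1.21 + 0.689 = 1.9 m from the left end.

x ≈ 1.9 m from the left end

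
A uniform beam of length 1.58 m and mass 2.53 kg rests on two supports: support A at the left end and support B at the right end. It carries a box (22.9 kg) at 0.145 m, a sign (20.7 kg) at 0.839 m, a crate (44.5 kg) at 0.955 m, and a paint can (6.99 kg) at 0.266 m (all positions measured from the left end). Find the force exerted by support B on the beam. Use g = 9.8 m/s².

About support A:
Beam weight: 2.53 × 9.8 = 24.79 N down at 0.79 m → arm 0.79 m, τ = 24.79 × 0.79 = 19.58 N·m clockwise.
Box: 22.9 × 9.8 = 224.4 N down at 0.145 m → arm 0.145 m, τ = 224.4 × 0.145 = 32.54 N·m clockwise.
Sign: 20.7 × 9.8 = 202.9 N down at 0.839 m → arm 0.839 m, τ = 202.9 × 0.839 = 170.2 N·m clockwise.
Crate: 44.5 × 9.8 = 436.1 N down at 0.955 m → arm 0.955 m, τ = 436.1 × 0.955 = 416.5 N·m clockwise.
Paint can: 6.99 × 9.8 = 68.5 N down at 0.266 m → arm 0.266 m, τ = 68.5 × 0.266 = 18.22 N·m clockwise.
Net load moment about support A = 657 N·m clockwise.
Reaction R at support B is upward at 1.58 m, arm 1.58 m → moment R × 1.58 counterclockwise.
Στ = 0 ⇒ R × 1.58 = 657 ⇒ R = 416 N.

R_B ≈ 416 N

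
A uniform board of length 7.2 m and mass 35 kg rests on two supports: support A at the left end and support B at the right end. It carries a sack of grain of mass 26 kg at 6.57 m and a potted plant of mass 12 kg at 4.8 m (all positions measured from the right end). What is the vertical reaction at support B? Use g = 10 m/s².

Take moments about support A.
Beam weight: 35 × 10 = 350 N down at 3.6 m → arm 3.6 m, τ = 350 × 3.6 = 1260 N·m clockwise.
Sack of grain: 26 × 10 = 260 N down at 6.57 m → arm 0.63 m, τ = 260 × 0.63 = 163.8 N·m clockwise.
Potted plant: 12 × 10 = 120 N down at 4.8 m → arm 2.4 m, τ = 120 × 2.4 = 288 N·m clockwise.
Net load moment about support A = 1712 N·m clockwise.
Reaction R at support B is upward at 0 m, arm 7.2 m → moment R × 7.2 counterclockwise.
Στ = 0 ⇒ R × 7.2 = 1712 ⇒ R = 238 N.

R_B ≈ 238 N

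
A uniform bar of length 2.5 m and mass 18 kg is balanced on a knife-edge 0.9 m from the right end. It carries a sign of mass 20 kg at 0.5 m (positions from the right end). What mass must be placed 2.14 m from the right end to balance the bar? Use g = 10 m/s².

m ≈ 1.37 kg

Sum moments about the knife-edge (at 0.9 m from the right end) (the support reaction has zero arm there).
Beam weight: 18 × 10 = 180 N down at 1.25 m → arm 0.35 m, τ = 180 × 0.35 = 63 N·m counterclockwise.
Sign: 20 × 10 = 200 N down at 0.5 m → arm 0.4 m, τ = 200 × 0.4 = 80 N·m clockwise.
Net moment of known loads = 17 N·m clockwise.
An unknown mass m at 2.14 m has arm 1.24 m; its moment is m·g·1.24 counterclockwise.
Balancing moments: m × 10 × 1.24 = 17, giving m = 17 / (10 × 1.24) = 1.37 kg.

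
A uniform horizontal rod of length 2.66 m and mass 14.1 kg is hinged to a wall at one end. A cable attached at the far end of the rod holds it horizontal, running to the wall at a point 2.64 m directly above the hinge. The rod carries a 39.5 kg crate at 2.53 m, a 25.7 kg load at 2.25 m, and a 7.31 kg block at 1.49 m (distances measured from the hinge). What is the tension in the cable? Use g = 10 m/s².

T ≈ 1000 N

Choose the hinge as the axis so the unknown hinge reaction has zero arm there.
Beam weight: 14.1 × 10 = 141 N down at 1.33 m → arm 1.33 m, τ = 141 × 1.33 = 187.5 N·m clockwise.
Crate: 39.5 × 10 = 395 N down at 2.53 m → arm 2.53 m, τ = 395 × 2.53 = 999.3 N·m clockwise.
Load: 25.7 × 10 = 257 N down at 2.25 m → arm 2.25 m, τ = 257 × 2.25 = 578.2 N·m clockwise.
Block: 7.31 × 10 = 73.1 N down at 1.49 m → arm 1.49 m, τ = 73.1 × 1.49 = 108.9 N·m clockwise.
Total clockwise load moment = 1874 N·m.
The cable tension T acts at 2.66 m; only its component perpendicular to the rod, T sinθ, produces torque. sinθ = h/√(h²+d²) = 2.64/√(2.64²+2.66²) = 0.7044.
Balancing moments: T × 2.66 × 0.7044 = 1874, giving T = 1874 / 1.874 = 1000 N.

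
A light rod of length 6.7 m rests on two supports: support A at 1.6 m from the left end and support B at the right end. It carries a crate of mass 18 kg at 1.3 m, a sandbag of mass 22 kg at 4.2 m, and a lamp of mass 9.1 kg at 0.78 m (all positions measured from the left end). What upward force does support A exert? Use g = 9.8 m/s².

R_A ≈ 396 N

Choose support B as the axis so its reaction then has zero moment arm.
Crate: 18 × 9.8 = 176.4 N down at 1.3 m → arm 5.4 m, τ = 176.4 × 5.4 = 952.6 N·m counterclockwise.
Sandbag: 22 × 9.8 = 215.6 N down at 4.2 m → arm 2.5 m, τ = 215.6 × 2.5 = 539 N·m counterclockwise.
Lamp: 9.1 × 9.8 = 89.18 N down at 0.78 m → arm 5.92 m, τ = 89.18 × 5.92 = 527.9 N·m counterclockwise.
Net load moment about support B = 2020 N·m counterclockwise.
Reaction R at support A is upward at 1.6 m, arm 5.1 m → moment R × 5.1 clockwise.
Setting net torque to zero: R × 5.1 = 2020 → R = 396 N.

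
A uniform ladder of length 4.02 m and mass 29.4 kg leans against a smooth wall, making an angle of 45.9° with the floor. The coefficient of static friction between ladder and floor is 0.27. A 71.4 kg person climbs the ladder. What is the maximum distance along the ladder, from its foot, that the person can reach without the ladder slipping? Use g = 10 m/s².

d ≈ 0.754 m

Taking torques about the foot of the ladder:
Ladder weight 29.4×10 = 294 N acts at 2.01 m along the ladder; its horizontal arm is 2.01·cos45.9° = 1.399 m → τ = 411.3 N·m clockwise.
Person weight 71.4×10 = 714 N at distance d → arm d·cos45.9° → τ = 714·d·0.6959 clockwise.
Wall normal N at the top has arm L sinθ = 2.887 m counterclockwise, so Στ = 0 gives N·2.887 = 411.3 + 496.9·d.
ΣFy = 0 ⇒ N_floor = 1008 N, so the maximum friction is μ_s·N_floor = 0.27×1008 = 272.2 N. ΣFx = 0 ⇒ N_wall = f, so at the slipping point N = 272.2 N.
Substituting: 272.2×2.887 = 411.3 + 496.9·d ⇒ d = (785.8 − 411.3) / 496.9 = 0.754 m.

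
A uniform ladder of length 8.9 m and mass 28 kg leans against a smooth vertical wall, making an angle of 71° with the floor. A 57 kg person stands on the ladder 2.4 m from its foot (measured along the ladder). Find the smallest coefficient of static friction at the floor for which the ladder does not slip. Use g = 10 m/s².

Take moments about the foot of the ladder.
Ladder weight 28×10 = 280 N acts at 4.45 m along the ladder; its horizontal arm is 4.45·cos71° = 1.449 m → τ = 405.7 N·m clockwise.
Person: 57×10 = 570 N at 2.4 m → arm 0.7814 m → τ = 445.4 N·m clockwise.
Wall normal N acts horizontally at the top; its moment arm is the height L sinθ = 8.9·sin71° = 8.415 m, counterclockwise.
Setting net torque to zero: N × 8.415 = 851.1 → N = 101.1 N.
ΣFx = 0 ⇒ f = N_wall = 101.1 N. ΣFy = 0 ⇒ N_floor = 850 N.
μ_min = f / N_floor = 101.1 / 850 = 0.119.

μ_min ≈ 0.119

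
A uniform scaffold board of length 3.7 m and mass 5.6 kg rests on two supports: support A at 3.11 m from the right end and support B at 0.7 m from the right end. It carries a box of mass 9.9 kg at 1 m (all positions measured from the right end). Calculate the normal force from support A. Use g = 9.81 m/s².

About support B:
Beam weight: 5.6 × 9.81 = 54.94 N down at 1.85 m → arm 1.15 m, τ = 54.94 × 1.15 = 63.18 N·m counterclockwise.
Box: 9.9 × 9.81 = 97.12 N down at 1 m → arm 0.3 m, τ = 97.12 × 0.3 = 29.14 N·m counterclockwise.
Net load moment about support B = 92.32 N·m counterclockwise.
Reaction R at support A is upward at 3.11 m, arm 2.41 m → moment R × 2.41 clockwise.
For rotational equilibrium, R × 2.41 = 92.32, so R = 38.3 N.

R_A ≈ 38.3 N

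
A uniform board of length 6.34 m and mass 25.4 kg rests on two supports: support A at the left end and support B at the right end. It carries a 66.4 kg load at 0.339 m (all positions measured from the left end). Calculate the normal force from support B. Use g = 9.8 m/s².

Taking torques about support A:
Beam weight: 25.4 × 9.8 = 248.9 N down at 3.17 m → arm 3.17 m, τ = 248.9 × 3.17 = 789 N·m clockwise.
Load: 66.4 × 9.8 = 650.7 N down at 0.339 m → arm 0.339 m, τ = 650.7 × 0.339 = 220.6 N·m clockwise.
Net load moment about support A = 1010 N·m clockwise.
Reaction R at support B is upward at 6.34 m, arm 6.34 m → moment R × 6.34 counterclockwise.
Στ = 0 ⇒ R × 6.34 = 1010 ⇒ R = 159 N.

R_B ≈ 159 N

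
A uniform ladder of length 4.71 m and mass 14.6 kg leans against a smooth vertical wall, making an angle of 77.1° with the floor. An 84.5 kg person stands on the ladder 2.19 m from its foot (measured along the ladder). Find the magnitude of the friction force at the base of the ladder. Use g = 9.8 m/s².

Sum moments about the foot of the ladder (the floor normal and friction both act there and drop out).
Ladder weight 14.6×9.8 = 143.1 N acts at 2.355 m along the ladder; its horizontal arm is 2.355·cos77.1° = 0.5258 m → τ = 75.24 N·m clockwise.
Person: 84.5×9.8 = 828.1 N at 2.19 m → arm 0.4889 m → τ = 404.9 N·m clockwise.
Wall normal N acts horizontally at the top; its moment arm is the height L sinθ = 4.71·sin77.1° = 4.591 m, counterclockwise.
For rotational equilibrium, N × 4.591 = 480.1, so N = 105 N.
ΣFx = 0: friction at the foot balances the wall's push, so f = N_wall = 105 N.

f ≈ 105 N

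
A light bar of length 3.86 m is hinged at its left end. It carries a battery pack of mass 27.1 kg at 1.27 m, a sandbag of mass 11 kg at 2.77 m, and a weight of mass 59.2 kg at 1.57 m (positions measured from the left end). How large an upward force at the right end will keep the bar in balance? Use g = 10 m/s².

F ≈ 409 N

Sum moments about the left end (the unknown pivot reaction has zero arm there).
Battery pack: 27.1 × 10 = 271 N down at 1.27 m → arm 1.27 m, τ = 271 × 1.27 = 344.2 N·m clockwise.
Sandbag: 11 × 10 = 110 N down at 2.77 m → arm 2.77 m, τ = 110 × 2.77 = 304.7 N·m clockwise.
Weight: 59.2 × 10 = 592 N down at 1.57 m → arm 1.57 m, τ = 592 × 1.57 = 929.4 N·m clockwise.
Net moment of the loads = 1578 N·m clockwise.
The upward force F acts at the right end, arm 3.86 m, giving F × 3.86 counterclockwise.
For rotational equilibrium, F × 3.86 = 1578, so F = 1578 / 3.86 = 409 N.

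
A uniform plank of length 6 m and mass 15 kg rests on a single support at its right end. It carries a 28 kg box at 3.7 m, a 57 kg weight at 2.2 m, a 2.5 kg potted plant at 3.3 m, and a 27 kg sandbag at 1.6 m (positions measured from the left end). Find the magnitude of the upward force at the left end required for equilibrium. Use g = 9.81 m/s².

F ≈ 738 N

Choose the right end as the axis so the unknown pivot reaction has zero arm there.
Beam weight: 15 × 9.81 = 147.2 N down at 3 m → arm 3 m, τ = 147.2 × 3 = 441.6 N·m counterclockwise.
Box: 28 × 9.81 = 274.7 N down at 3.7 m → arm 2.3 m, τ = 274.7 × 2.3 = 631.8 N·m counterclockwise.
Weight: 57 × 9.81 = 559.2 N down at 2.2 m → arm 3.8 m, τ = 559.2 × 3.8 = 2125 N·m counterclockwise.
Potted plant: 2.5 × 9.81 = 24.53 N down at 3.3 m → arm 2.7 m, τ = 24.53 × 2.7 = 66.23 N·m counterclockwise.
Sandbag: 27 × 9.81 = 264.9 N down at 1.6 m → arm 4.4 m, τ = 264.9 × 4.4 = 1166 N·m counterclockwise.
Net moment of the loads = 4431 N·m counterclockwise.
The upward force F acts at the left end, arm 6 m, giving F × 6 clockwise.
Balancing moments: F × 6 = 4431, giving F = 4431 / 6 = 738 N.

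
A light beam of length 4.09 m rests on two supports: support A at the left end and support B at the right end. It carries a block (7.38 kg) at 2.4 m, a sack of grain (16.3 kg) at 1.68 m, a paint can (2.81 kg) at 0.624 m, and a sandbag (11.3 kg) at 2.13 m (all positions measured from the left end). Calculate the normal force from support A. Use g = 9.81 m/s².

Sum moments about support B (its reaction then has zero moment arm).
Block: 7.38 × 9.81 = 72.4 N down at 2.4 m → arm 1.69 m, τ = 72.4 × 1.69 = 122.4 N·m counterclockwise.
Sack of grain: 16.3 × 9.81 = 159.9 N down at 1.68 m → arm 2.41 m, τ = 159.9 × 2.41 = 385.4 N·m counterclockwise.
Paint can: 2.81 × 9.81 = 27.57 N down at 0.624 m → arm 3.466 m, τ = 27.57 × 3.466 = 95.56 N·m counterclockwise.
Sandbag: 11.3 × 9.81 = 110.9 N down at 2.13 m → arm 1.96 m, τ = 110.9 × 1.96 = 217.4 N·m counterclockwise.
Net load moment about support B = 820.8 N·m counterclockwise.
Reaction R at support A is upward at 0 m, arm 4.09 m → moment R × 4.09 clockwise.
For rotational equilibrium, R × 4.09 = 820.8, so R = 201 N.

R_A ≈ 201 N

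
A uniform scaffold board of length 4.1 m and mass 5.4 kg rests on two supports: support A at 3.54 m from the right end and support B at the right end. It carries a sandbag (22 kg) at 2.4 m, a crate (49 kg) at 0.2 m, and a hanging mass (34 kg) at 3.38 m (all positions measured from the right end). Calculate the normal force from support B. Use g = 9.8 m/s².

Choose support A as the axis so its reaction then has zero moment arm.
Beam weight: 5.4 × 9.8 = 52.92 N down at 2.05 m → arm 1.49 m, τ = 52.92 × 1.49 = 78.85 N·m clockwise.
Sandbag: 22 × 9.8 = 215.6 N down at 2.4 m → arm 1.14 m, τ = 215.6 × 1.14 = 245.8 N·m clockwise.
Crate: 49 × 9.8 = 480.2 N down at 0.2 m → arm 3.34 m, τ = 480.2 × 3.34 = 1604 N·m clockwise.
Hanging mass: 34 × 9.8 = 333.2 N down at 3.38 m → arm 0.16 m, τ = 333.2 × 0.16 = 53.31 N·m clockwise.
Net load moment about support A = 1982 N·m clockwise.
Reaction R at support B is upward at 0 m, arm 3.54 m → moment R × 3.54 counterclockwise.
For rotational equilibrium, R × 3.54 = 1982, so R = 560 N.

R_B ≈ 560 N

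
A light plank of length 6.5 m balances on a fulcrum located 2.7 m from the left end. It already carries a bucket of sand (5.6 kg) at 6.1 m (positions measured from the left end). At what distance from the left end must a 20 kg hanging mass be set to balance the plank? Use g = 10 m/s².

About the fulcrum (at 2.7 m from the left end):
Bucket of sand: 5.6 × 10 = 56 N down at 6.1 m → arm 3.4 m, τ = 56 × 3.4 = 190.4 N·m clockwise.
Net moment of existing loads = 190.4 N·m clockwise.
The hanging mass weighs 20 × 10 = 200 N and must supply an equal counterclockwise moment, so its lever arm about the fulcrum is 190.4 / 200 = 0.952 m.
That puts it at 2.7 − 0.952 = 1.75 m from the left end.

x ≈ 1.75 m from the left end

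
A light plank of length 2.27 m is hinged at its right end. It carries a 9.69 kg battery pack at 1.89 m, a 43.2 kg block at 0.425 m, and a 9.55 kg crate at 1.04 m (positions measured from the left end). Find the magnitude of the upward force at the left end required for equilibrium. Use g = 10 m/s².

F ≈ 419 N

Taking torques about the right end:
Battery pack: 9.69 × 10 = 96.9 N down at 1.89 m → arm 0.38 m, τ = 96.9 × 0.38 = 36.82 N·m counterclockwise.
Block: 43.2 × 10 = 432 N down at 0.425 m → arm 1.845 m, τ = 432 × 1.845 = 797 N·m counterclockwise.
Crate: 9.55 × 10 = 95.5 N down at 1.04 m → arm 1.23 m, τ = 95.5 × 1.23 = 117.5 N·m counterclockwise.
Net moment of the loads = 951.3 N·m counterclockwise.
The upward force F acts at the left end, arm 2.27 m, giving F × 2.27 clockwise.
Balancing moments: F × 2.27 = 951.3, giving F = 951.3 / 2.27 = 419 N.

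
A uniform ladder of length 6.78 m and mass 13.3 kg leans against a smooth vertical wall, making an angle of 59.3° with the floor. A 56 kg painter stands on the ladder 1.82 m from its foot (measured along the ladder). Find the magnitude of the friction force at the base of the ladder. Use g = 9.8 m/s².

f ≈ 126 N

Take moments about the foot of the ladder.
Ladder weight 13.3×9.8 = 130.3 N acts at 3.39 m along the ladder; its horizontal arm is 3.39·cos59.3° = 1.731 m → τ = 225.5 N·m clockwise.
Painter: 56×9.8 = 548.8 N at 1.82 m → arm 0.9292 m → τ = 509.9 N·m clockwise.
Wall normal N acts horizontally at the top; its moment arm is the height L sinθ = 6.78·sin59.3° = 5.83 m, counterclockwise.
Setting net torque to zero: N × 5.83 = 735.4 → N = 126 N.
ΣFx = 0: friction at the foot balances the wall's push, so f = N_wall = 126 N.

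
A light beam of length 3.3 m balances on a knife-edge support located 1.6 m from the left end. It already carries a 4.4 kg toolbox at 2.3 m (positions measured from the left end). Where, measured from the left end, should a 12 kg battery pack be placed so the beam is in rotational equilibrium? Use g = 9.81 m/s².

About the knife-edge support (at 1.6 m from the left end):
Toolbox: 4.4 × 9.81 = 43.16 N down at 2.3 m → arm 0.7 m, τ = 43.16 × 0.7 = 30.21 N·m clockwise.
Net moment of existing loads = 30.21 N·m clockwise.
The battery pack weighs 12 × 9.81 = 117.7 N and must supply an equal counterclockwise moment, so its lever arm about the knife-edge support is 30.21 / 117.7 = 0.257 m.
That puts it at 1.6 − 0.257 = 1.34 m from the left end.

x ≈ 1.34 m from the left end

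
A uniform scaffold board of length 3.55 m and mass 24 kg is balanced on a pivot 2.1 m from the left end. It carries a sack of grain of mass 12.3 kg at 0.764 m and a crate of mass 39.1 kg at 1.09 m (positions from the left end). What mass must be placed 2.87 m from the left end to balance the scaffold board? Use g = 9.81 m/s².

Sum moments about the pivot (at 2.1 m from the left end) (the support reaction has zero arm there).
Beam weight: 24 × 9.81 = 235.4 N down at 1.775 m → arm 0.325 m, τ = 235.4 × 0.325 = 76.51 N·m counterclockwise.
Sack of grain: 12.3 × 9.81 = 120.7 N down at 0.764 m → arm 1.336 m, τ = 120.7 × 1.336 = 161.3 N·m counterclockwise.
Crate: 39.1 × 9.81 = 383.6 N down at 1.09 m → arm 1.01 m, τ = 383.6 × 1.01 = 387.4 N·m counterclockwise.
Net moment of known loads = 625.2 N·m counterclockwise.
An unknown mass m at 2.87 m has arm 0.77 m; its moment is m·g·0.77 clockwise.
Στ = 0 ⇒ m × 9.81 × 0.77 = 625.2 ⇒ m = 625.2 / (9.81 × 0.77) = 82.8 kg.

m ≈ 82.8 kg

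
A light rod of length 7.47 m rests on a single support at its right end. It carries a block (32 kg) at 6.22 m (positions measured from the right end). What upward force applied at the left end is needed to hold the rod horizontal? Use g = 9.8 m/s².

F ≈ 261 N

Sum moments about the right end (the unknown pivot reaction has zero arm there).
Block: 32 × 9.8 = 313.6 N down at 6.22 m → arm 6.22 m, τ = 313.6 × 6.22 = 1951 N·m counterclockwise.
Net moment of the loads = 1951 N·m counterclockwise.
The upward force F acts at the left end, arm 7.47 m, giving F × 7.47 clockwise.
For rotational equilibrium, F × 7.47 = 1951, so F = 1951 / 7.47 = 261 N.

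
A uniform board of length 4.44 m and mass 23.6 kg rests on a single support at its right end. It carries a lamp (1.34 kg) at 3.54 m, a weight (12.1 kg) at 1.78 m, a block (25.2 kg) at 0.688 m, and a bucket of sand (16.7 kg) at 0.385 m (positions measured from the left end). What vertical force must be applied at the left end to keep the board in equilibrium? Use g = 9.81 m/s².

Sum moments about the right end (the unknown pivot reaction has zero arm there).
Beam weight: 23.6 × 9.81 = 231.5 N down at 2.22 m → arm 2.22 m, τ = 231.5 × 2.22 = 513.9 N·m counterclockwise.
Lamp: 1.34 × 9.81 = 13.15 N down at 3.54 m → arm 0.9 m, τ = 13.15 × 0.9 = 11.84 N·m counterclockwise.
Weight: 12.1 × 9.81 = 118.7 N down at 1.78 m → arm 2.66 m, τ = 118.7 × 2.66 = 315.7 N·m counterclockwise.
Block: 25.2 × 9.81 = 247.2 N down at 0.688 m → arm 3.752 m, τ = 247.2 × 3.752 = 927.5 N·m counterclockwise.
Bucket of sand: 16.7 × 9.81 = 163.8 N down at 0.385 m → arm 4.055 m, τ = 163.8 × 4.055 = 664.2 N·m counterclockwise.
Net moment of the loads = 2433 N·m counterclockwise.
The upward force F acts at the left end, arm 4.44 m, giving F × 4.44 clockwise.
Balancing moments: F × 4.44 = 2433, giving F = 2433 / 4.44 = 548 N.

F ≈ 548 N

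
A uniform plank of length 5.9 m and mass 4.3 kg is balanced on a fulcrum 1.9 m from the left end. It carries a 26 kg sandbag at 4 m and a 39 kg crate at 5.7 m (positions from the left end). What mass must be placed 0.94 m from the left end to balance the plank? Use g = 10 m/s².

Sum moments about the fulcrum (at 1.9 m from the left end) (the support reaction has zero arm there).
Beam weight: 4.3 × 10 = 43 N down at 2.95 m → arm 1.05 m, τ = 43 × 1.05 = 45.15 N·m clockwise.
Sandbag: 26 × 10 = 260 N down at 4 m → arm 2.1 m, τ = 260 × 2.1 = 546 N·m clockwise.
Crate: 39 × 10 = 390 N down at 5.7 m → arm 3.8 m, τ = 390 × 3.8 = 1482 N·m clockwise.
Net moment of known loads = 2073 N·m clockwise.
An unknown mass m at 0.94 m has arm 0.96 m; its moment is m·g·0.96 counterclockwise.
For rotational equilibrium, m × 10 × 0.96 = 2073, so m = 2073 / (10 × 0.96) = 216 kg.

m ≈ 216 kg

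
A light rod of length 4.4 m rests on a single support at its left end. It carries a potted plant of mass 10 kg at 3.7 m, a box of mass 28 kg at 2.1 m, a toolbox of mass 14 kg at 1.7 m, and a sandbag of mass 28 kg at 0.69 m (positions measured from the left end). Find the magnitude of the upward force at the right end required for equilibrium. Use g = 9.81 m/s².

Sum moments about the left end (the unknown pivot reaction has zero arm there).
Potted plant: 10 × 9.81 = 98.1 N down at 3.7 m → arm 3.7 m, τ = 98.1 × 3.7 = 363 N·m clockwise.
Box: 28 × 9.81 = 274.7 N down at 2.1 m → arm 2.1 m, τ = 274.7 × 2.1 = 576.9 N·m clockwise.
Toolbox: 14 × 9.81 = 137.3 N down at 1.7 m → arm 1.7 m, τ = 137.3 × 1.7 = 233.4 N·m clockwise.
Sandbag: 28 × 9.81 = 274.7 N down at 0.69 m → arm 0.69 m, τ = 274.7 × 0.69 = 189.5 N·m clockwise.
Net moment of the loads = 1363 N·m clockwise.
The upward force F acts at the right end, arm 4.4 m, giving F × 4.4 counterclockwise.
Στ = 0 ⇒ F × 4.4 = 1363 ⇒ F = 1363 / 4.4 = 310 N.

F ≈ 310 N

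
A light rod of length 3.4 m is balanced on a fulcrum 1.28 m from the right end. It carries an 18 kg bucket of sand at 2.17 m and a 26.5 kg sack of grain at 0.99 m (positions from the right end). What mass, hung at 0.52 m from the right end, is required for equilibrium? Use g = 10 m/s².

m ≈ 11 kg

Sum moments about the fulcrum (at 1.28 m from the right end) (the support reaction has zero arm there).
Bucket of sand: 18 × 10 = 180 N down at 2.17 m → arm 0.89 m, τ = 180 × 0.89 = 160.2 N·m counterclockwise.
Sack of grain: 26.5 × 10 = 265 N down at 0.99 m → arm 0.29 m, τ = 265 × 0.29 = 76.85 N·m clockwise.
Net moment of known loads = 83.35 N·m counterclockwise.
An unknown mass m at 0.52 m has arm 0.76 m; its moment is m·g·0.76 clockwise.
Στ = 0 ⇒ m × 10 × 0.76 = 83.35 ⇒ m = 83.35 / (10 × 0.76) = 11 kg.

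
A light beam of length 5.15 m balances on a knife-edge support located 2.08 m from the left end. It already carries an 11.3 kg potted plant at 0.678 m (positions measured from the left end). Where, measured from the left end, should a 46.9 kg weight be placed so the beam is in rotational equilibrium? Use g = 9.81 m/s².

x ≈ 2.42 m from the left end

Take moments about the knife-edge support (at 2.08 m from the left end).
Potted plant: 11.3 × 9.81 = 110.9 N down at 0.678 m → arm 1.402 m, τ = 110.9 × 1.402 = 155.5 N·m counterclockwise.
Net moment of existing loads = 155.5 N·m counterclockwise.
The weight weighs 46.9 × 9.81 = 460.1 N and must supply an equal clockwise moment, so its lever arm about the knife-edge support is 155.5 / 460.1 = 0.338 m.
That puts it at 2.08 + 0.338 = 2.42 m from the left end.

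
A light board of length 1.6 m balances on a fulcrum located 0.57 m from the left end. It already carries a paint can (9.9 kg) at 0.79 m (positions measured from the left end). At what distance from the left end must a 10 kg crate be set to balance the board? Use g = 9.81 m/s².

x ≈ 0.352 m from the left end

Taking torques about the fulcrum (at 0.57 m from the left end):
Paint can: 9.9 × 9.81 = 97.12 N down at 0.79 m → arm 0.22 m, τ = 97.12 × 0.22 = 21.37 N·m clockwise.
Net moment of existing loads = 21.37 N·m clockwise.
The crate weighs 10 × 9.81 = 98.1 N and must supply an equal counterclockwise moment, so its lever arm about the fulcrum is 21.37 / 98.1 = 0.218 m.
That puts it at 0.57 − 0.218 = 0.352 m from the left end.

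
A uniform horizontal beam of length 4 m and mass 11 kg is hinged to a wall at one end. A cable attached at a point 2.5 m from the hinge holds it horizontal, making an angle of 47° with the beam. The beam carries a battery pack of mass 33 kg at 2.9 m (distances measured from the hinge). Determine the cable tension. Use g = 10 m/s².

T ≈ 644 N

Take moments about the hinge.
Beam weight: 11 × 10 = 110 N down at 2 m → arm 2 m, τ = 110 × 2 = 220 N·m clockwise.
Battery pack: 33 × 10 = 330 N down at 2.9 m → arm 2.9 m, τ = 330 × 2.9 = 957 N·m clockwise.
Total clockwise load moment = 1177 N·m.
The cable tension T acts at 2.5 m; only its component perpendicular to the beam, T sinθ, produces torque. sin 47° = 0.7314.
Balancing moments: T × 2.5 × 0.7314 = 1177, giving T = 1177 / 1.829 = 644 N.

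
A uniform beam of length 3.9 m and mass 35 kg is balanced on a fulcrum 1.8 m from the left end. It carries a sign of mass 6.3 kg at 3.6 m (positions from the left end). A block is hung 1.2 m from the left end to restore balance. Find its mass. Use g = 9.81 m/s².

Take moments about the fulcrum (at 1.8 m from the left end).
Beam weight: 35 × 9.81 = 343.4 N down at 1.95 m → arm 0.15 m, τ = 343.4 × 0.15 = 51.51 N·m clockwise.
Sign: 6.3 × 9.81 = 61.8 N down at 3.6 m → arm 1.8 m, τ = 61.8 × 1.8 = 111.2 N·m clockwise.
Net moment of known loads = 162.7 N·m clockwise.
An unknown mass m at 1.2 m has arm 0.6 m; its moment is m·g·0.6 counterclockwise.
Setting net torque to zero: m × 9.81 × 0.6 = 162.7 → m = 162.7 / (9.81 × 0.6) = 27.6 kg.

m ≈ 27.6 kg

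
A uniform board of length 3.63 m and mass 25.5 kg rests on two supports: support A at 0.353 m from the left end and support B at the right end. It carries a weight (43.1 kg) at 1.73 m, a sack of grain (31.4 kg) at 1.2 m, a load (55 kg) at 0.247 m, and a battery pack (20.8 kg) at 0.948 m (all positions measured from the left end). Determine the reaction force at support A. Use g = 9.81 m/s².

R_A ≈ 1340 N

Taking torques about support B:
Beam weight: 25.5 × 9.81 = 250.2 N down at 1.815 m → arm 1.815 m, τ = 250.2 × 1.815 = 454.1 N·m counterclockwise.
Weight: 43.1 × 9.81 = 422.8 N down at 1.73 m → arm 1.9 m, τ = 422.8 × 1.9 = 803.3 N·m counterclockwise.
Sack of grain: 31.4 × 9.81 = 308 N down at 1.2 m → arm 2.43 m, τ = 308 × 2.43 = 748.4 N·m counterclockwise.
Load: 55 × 9.81 = 539.6 N down at 0.247 m → arm 3.383 m, τ = 539.6 × 3.383 = 1825 N·m counterclockwise.
Battery pack: 20.8 × 9.81 = 204 N down at 0.948 m → arm 2.682 m, τ = 204 × 2.682 = 547.1 N·m counterclockwise.
Net load moment about support B = 4378 N·m counterclockwise.
Reaction R at support A is upward at 0.353 m, arm 3.277 m → moment R × 3.277 clockwise.
Setting net torque to zero: R × 3.277 = 4378 → R = 1340 N.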